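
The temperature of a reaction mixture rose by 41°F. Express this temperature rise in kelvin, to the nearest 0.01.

For a temperature interval the offset drops out; only the factor 5/9 applies.
41 × 5/9 = 22.78.

22.78 K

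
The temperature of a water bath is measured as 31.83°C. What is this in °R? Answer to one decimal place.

549.0°R

In Rankine: 31.8300 × 1.8 + 491.67 = 549.0°R.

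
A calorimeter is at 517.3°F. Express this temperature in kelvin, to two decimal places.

542.76 K

In Celsius: (517.3 - 32) × 5/9 = 269.6111°C.
In kelvin: 269.6111 + 273.15 = 542.76 K.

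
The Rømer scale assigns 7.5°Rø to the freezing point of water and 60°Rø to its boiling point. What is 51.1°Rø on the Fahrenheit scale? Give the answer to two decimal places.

181.49°F

Linear interpolation between the fixed points: C = (51.1 - 7.5) × 100 / (60 - 7.5) = 83.0476°C.
Then 83.0476 × 1.8 + 32 = 181.49°F.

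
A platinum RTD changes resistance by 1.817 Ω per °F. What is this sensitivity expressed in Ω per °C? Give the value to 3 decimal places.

Since only a temperature interval is involved, the additive offset between the scales drops out.
A change of 1°C is a change of 1.8°F, so per °C the value is 1.817 × 1.8 = 3.271.

3.271 Ω per °C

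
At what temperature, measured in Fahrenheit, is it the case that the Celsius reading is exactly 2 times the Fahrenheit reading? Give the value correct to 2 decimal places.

-12.31°F

Let F be the Fahrenheit reading. The Celsius reading is C = 5/9·F - 17.7778.
Require C = 2·F: 5/9·F - 17.7778 = 2·F.
(-13/9)·F = 17.7778  ⇒  F = -12.31.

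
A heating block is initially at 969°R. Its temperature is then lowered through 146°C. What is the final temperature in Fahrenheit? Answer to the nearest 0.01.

Initial temperature in Celsius: (969 - 491.67) × 5/9 = 265.1833°C.
Final Celsius temperature: 265.1833 - 146.0000 = 119.1833°C.
In Fahrenheit: 119.1833 × 1.8 + 32 = 246.53°F.

246.53°F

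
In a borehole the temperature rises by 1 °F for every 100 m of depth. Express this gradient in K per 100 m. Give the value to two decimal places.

0.56 K/100 m

The quantity depends on a temperature interval, so only the ratio of degree sizes applies; the offset between the scales is irrelevant.
A change of 1°F is a change of 5/9 K, so 1 × 5/9 = 0.56.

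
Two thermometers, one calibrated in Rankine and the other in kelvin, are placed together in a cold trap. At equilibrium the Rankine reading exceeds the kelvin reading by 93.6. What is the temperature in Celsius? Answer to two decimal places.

-156.15°C

Let x be the Rankine reading; then the kelvin reading is 5/9·x.
(5/9·x) - x = -93.6  ⇒  (-4/9)·x = -93.6  ⇒  x = 210.6000°R.
In Celsius: (210.6 - 491.67) × 5/9 = -156.15°C.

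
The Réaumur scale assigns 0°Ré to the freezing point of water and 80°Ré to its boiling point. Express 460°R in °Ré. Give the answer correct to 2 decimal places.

-14.08°Ré

First in Celsius: (460 - 491.67) × 5/9 = -17.5944°C.
Linearly onto the Réaumur scale: 0 + (-17.5944 / 100) × (80 - 0) = -14.08°Ré.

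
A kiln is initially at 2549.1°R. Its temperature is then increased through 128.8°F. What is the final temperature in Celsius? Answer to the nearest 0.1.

1214.6°C

Initial temperature in Celsius: (2549.1 - 491.67) × 5/9 = 1143.0167°C.
The 128.8°F change is an interval, so only the factor 5/9 applies: +128.8 × 5/9 = +71.5556°C.
Final Celsius temperature: 1143.0167 + 71.5556 = 1214.5722°C.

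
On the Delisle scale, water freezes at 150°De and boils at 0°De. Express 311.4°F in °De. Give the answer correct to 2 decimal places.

-82.83°De

First in Celsius: (311.4 - 32) × 5/9 = 155.2222°C.
Linearly onto the Delisle scale: 150 + (155.2222 / 100) × (0 - 150) = -82.83°De.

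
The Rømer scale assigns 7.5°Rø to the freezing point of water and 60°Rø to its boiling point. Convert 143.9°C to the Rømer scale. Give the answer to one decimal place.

83.0°Rø

Linearly onto the Rømer scale: 7.5 + (143.9000 / 100) × (60 - 7.5) = 83.0°Rø.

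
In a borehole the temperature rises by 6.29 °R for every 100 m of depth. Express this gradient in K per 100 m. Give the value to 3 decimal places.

Since only a temperature interval is involved, the additive offset between the scales drops out.
A change of 1°R is a change of 5/9 K, so 6.29 × 5/9 = 3.494.

3.494 K/100 m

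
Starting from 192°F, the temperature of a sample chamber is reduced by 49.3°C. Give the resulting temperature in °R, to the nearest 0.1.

Initial temperature in Celsius: (192 - 32) × 5/9 = 88.8889°C.
Final Celsius temperature: 88.8889 - 49.3000 = 39.5889°C.
In Rankine: 39.5889 × 1.8 + 491.67 = 562.9°R.

562.9°R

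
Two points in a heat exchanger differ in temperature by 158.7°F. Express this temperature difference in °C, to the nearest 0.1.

88.2°C

An interval of 1°F corresponds to 5/9°C.
158.7 × 5/9 = 88.2.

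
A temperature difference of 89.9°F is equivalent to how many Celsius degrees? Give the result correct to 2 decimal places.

An interval of 1°F corresponds to 5/9°C.
89.9 × 5/9 = 49.94.

49.94°C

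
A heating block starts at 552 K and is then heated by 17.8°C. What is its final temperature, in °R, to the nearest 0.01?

Initial temperature in Celsius: 552 - 273.15 = 278.8500°C.
Final Celsius temperature: 278.8500 + 17.8000 = 296.6500°C.
In Rankine: 296.6500 × 1.8 + 491.67 = 1025.64°R.

1025.64°R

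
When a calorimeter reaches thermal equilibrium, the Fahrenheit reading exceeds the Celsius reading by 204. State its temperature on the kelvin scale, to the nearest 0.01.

Let x be the Fahrenheit reading; then the Celsius reading is 5/9·x - 17.7778.
(5/9·x - 17.7778) - x = -204  ⇒  (-4/9)·x = -186.222  ⇒  x = 419.0000°F.
In Celsius: (419 - 32) × 5/9 = 215.0000°C.
In kelvin: 215.0000 + 273.15 = 488.15 K.

488.15 K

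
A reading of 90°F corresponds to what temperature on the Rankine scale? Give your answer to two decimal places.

In Celsius: (90 - 32) × 5/9 = 32.2222°C.
In Rankine: 32.2222 × 1.8 + 491.67 = 549.67°R.

549.67°R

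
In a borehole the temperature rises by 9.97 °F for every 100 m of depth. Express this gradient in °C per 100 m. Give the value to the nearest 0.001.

Since only a temperature interval is involved, the additive offset between the scales drops out.
A change of 1°F is a change of 5/9°C, so 9.97 × 5/9 = 5.539.

5.539 °C/100 m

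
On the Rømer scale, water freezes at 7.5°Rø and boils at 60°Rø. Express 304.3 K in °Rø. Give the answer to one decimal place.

23.9°Rø

First in Celsius: 304.3 - 273.15 = 31.1500°C.
Linearly onto the Rømer scale: 7.5 + (31.1500 / 100) × (60 - 7.5) = 23.9°Rø.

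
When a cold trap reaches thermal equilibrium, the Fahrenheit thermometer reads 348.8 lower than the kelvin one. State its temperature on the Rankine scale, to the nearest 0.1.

249.5°R

Let x be the kelvin reading; then the Fahrenheit reading is 1.8·x - 459.67.
(1.8·x - 459.67) - x = -348.8  ⇒  (0.8)·x = 110.87  ⇒  x = 138.5875 K.
In Celsius: 138.5875 - 273.15 = -134.5625°C.
In Rankine: -134.5625 × 1.8 + 491.67 = 249.5°R.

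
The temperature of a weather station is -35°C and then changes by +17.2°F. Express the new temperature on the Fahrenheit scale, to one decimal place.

-13.8°F

The 17.2°F change is an interval, so only the factor 5/9 applies: +17.2 × 5/9 = +9.5556°C.
Final Celsius temperature: -35.0000 + 9.5556 = -25.4444°C.
In Fahrenheit: -25.4444 × 1.8 + 32 = -13.8°F.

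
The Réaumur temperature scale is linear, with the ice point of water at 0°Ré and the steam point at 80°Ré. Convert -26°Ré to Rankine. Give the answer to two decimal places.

433.17°R

Linear interpolation between the fixed points: C = (-26 - 0) × 100 / (80 - 0) = -32.5000°C.
Then -32.5000 × 1.8 + 491.67 = 433.17°R.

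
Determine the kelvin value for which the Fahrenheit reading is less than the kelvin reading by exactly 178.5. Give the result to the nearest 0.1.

Let K be the kelvin reading. The Fahrenheit reading is F = 1.8·K - 459.67.
Require F - K = -178.5: (0.8)·K - 459.67 = -178.5.
K = (-178.5 + 459.67) / (0.8) = 351.5.

351.5 K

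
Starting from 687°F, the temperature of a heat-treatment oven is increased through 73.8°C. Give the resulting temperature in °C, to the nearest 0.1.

Initial temperature in Celsius: (687 - 32) × 5/9 = 363.8889°C.
Final Celsius temperature: 363.8889 + 73.8000 = 437.6889°C.

437.7°C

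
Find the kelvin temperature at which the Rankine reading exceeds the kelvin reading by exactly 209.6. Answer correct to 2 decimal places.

262.00 K

Let K be the kelvin reading. The Rankine reading is R = 1.8·K.
Require R - K = 209.6: (0.8)·K = 209.6.
K = (209.6) / (0.8) = 262.00.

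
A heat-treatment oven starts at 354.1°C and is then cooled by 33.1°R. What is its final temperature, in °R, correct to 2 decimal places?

The 33.1°R change is an interval, so only the factor 5/9 applies: -33.1 × 5/9 = -18.3889°C.
Final Celsius temperature: 354.1000 - 18.3889 = 335.7111°C.
In Rankine: 335.7111 × 1.8 + 491.67 = 1095.95°R.

1095.95°R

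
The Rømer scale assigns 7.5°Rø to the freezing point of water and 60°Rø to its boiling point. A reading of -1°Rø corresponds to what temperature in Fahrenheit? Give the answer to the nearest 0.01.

2.86°F

Linear interpolation between the fixed points: C = (-1 - 7.5) × 100 / (60 - 7.5) = -16.1905°C.
Then -16.1905 × 1.8 + 32 = 2.86°F.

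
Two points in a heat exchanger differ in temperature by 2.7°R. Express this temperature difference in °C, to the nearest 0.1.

For a temperature interval the offset drops out; only the factor 5/9 applies.
2.7 × 5/9 = 1.5.

1.5°C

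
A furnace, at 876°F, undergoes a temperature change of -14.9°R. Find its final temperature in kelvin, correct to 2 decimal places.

733.76 K

Initial temperature in Celsius: (876 - 32) × 5/9 = 468.8889°C.
The 14.9°R change is an interval, so only the factor 5/9 applies: -14.9 × 5/9 = -8.2778°C.
Final Celsius temperature: 468.8889 - 8.2778 = 460.6111°C.
In kelvin: 460.6111 + 273.15 = 733.76 K.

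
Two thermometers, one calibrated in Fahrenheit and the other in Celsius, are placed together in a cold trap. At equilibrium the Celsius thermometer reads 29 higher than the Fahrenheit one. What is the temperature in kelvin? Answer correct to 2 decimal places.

Let x be the Fahrenheit reading; then the Celsius reading is 5/9·x - 17.7778.
(5/9·x - 17.7778) - x = 29  ⇒  (-4/9)·x = 46.7778  ⇒  x = -105.2500°F.
In Celsius: (-105.25 - 32) × 5/9 = -76.2500°C.
In kelvin: -76.2500 + 273.15 = 196.90 K.

196.90 K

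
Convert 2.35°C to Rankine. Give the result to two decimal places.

In Rankine: 2.3500 × 1.8 + 491.67 = 495.90°R.

495.90°R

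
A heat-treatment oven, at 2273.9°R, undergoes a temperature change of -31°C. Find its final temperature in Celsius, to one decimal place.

959.1°C

Initial temperature in Celsius: (2273.9 - 491.67) × 5/9 = 990.1278°C.
Final Celsius temperature: 990.1278 - 31.0000 = 959.1278°C.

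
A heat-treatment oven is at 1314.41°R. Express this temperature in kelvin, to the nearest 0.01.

In Celsius: (1314.41 - 491.67) × 5/9 = 457.0778°C.
In kelvin: 457.0778 + 273.15 = 730.23 K.

730.23 K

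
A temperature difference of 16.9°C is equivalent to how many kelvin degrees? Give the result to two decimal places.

Celsius and kelvin degrees are the same size, so the interval is unchanged: 16.90.

16.90 K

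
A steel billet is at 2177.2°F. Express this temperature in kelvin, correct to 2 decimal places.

1464.93 K

In Celsius: (2177.2 - 32) × 5/9 = 1191.7778°C.
In kelvin: 1191.7778 + 273.15 = 1464.93 K.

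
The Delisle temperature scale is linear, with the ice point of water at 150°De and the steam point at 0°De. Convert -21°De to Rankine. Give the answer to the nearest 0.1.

696.9°R

Linear interpolation between the fixed points: C = (-21 - 150) × 100 / (0 - 150) = 114.0000°C.
Then 114.0000 × 1.8 + 491.67 = 696.9°R.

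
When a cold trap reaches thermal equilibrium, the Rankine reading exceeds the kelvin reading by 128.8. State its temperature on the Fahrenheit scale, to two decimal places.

-169.87°F

Let x be the Rankine reading; then the kelvin reading is 5/9·x.
(5/9·x) - x = -128.8  ⇒  (-4/9)·x = -128.8  ⇒  x = 289.8000°R.
In Celsius: (289.8 - 491.67) × 5/9 = -112.1500°C.
In Fahrenheit: -112.1500 × 1.8 + 32 = -169.87°F.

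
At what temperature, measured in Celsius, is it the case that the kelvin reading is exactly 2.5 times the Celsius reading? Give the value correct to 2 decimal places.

182.10°C

Let C be the Celsius reading. The kelvin reading is K = 1·C + 273.15.
Require K = 2.5·C: 1·C + 273.15 = 2.5·C.
(-1.5)·C = -273.15  ⇒  C = 182.10.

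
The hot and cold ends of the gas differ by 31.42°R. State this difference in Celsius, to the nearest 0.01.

Only the scale ratio 5/9 matters for a change in temperature.
31.42 × 5/9 = 17.46.

17.46°C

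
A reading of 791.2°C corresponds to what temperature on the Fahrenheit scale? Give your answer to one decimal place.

1456.2°F

In Fahrenheit: 791.2000 × 1.8 + 32 = 1456.2°F.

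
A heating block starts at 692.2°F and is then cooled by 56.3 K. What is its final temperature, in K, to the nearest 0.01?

583.63 K

Initial temperature in Celsius: (692.2 - 32) × 5/9 = 366.7778°C.
The 56.3 K change is an interval; Kelvin and Celsius degrees are the same size, so ΔC = -56.3°C.
Final Celsius temperature: 366.7778 - 56.3000 = 310.4778°C.
In kelvin: 310.4778 + 273.15 = 583.63 K.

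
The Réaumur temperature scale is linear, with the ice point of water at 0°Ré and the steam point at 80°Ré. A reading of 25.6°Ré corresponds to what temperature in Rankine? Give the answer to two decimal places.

549.27°R

Linear interpolation between the fixed points: C = (25.6 - 0) × 100 / (80 - 0) = 32.0000°C.
Then 32.0000 × 1.8 + 491.67 = 549.27°R.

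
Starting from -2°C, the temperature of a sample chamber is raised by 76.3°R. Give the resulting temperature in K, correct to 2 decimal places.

The 76.3°R change is an interval, so only the factor 5/9 applies: +76.3 × 5/9 = +42.3889°C.
Final Celsius temperature: -2.0000 + 42.3889 = 40.3889°C.
In kelvin: 40.3889 + 273.15 = 313.54 K.

313.54 K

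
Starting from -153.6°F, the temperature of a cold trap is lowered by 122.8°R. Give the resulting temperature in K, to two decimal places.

101.82 K

Initial temperature in Celsius: (-153.6 - 32) × 5/9 = -103.1111°C.
The 122.8°R change is an interval, so only the factor 5/9 applies: -122.8 × 5/9 = -68.2222°C.
Final Celsius temperature: -103.1111 - 68.2222 = -171.3333°C.
In kelvin: -171.3333 + 273.15 = 101.82 K.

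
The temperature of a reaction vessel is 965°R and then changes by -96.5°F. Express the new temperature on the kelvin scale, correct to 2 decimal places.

482.50 K

Initial temperature in Celsius: (965 - 491.67) × 5/9 = 262.9611°C.
The 96.5°F change is an interval, so only the factor 5/9 applies: -96.5 × 5/9 = -53.6111°C.
Final Celsius temperature: 262.9611 - 53.6111 = 209.3500°C.
In kelvin: 209.3500 + 273.15 = 482.50 K.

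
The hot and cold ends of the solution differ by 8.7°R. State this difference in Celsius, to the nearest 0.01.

An interval of 1°R corresponds to 5/9°C.
8.7 × 5/9 = 4.83.

4.83°C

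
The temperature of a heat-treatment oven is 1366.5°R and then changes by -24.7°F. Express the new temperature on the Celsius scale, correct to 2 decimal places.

Initial temperature in Celsius: (1366.5 - 491.67) × 5/9 = 486.0167°C.
The 24.7°F change is an interval, so only the factor 5/9 applies: -24.7 × 5/9 = -13.7222°C.
Final Celsius temperature: 486.0167 - 13.7222 = 472.2944°C.

472.29°C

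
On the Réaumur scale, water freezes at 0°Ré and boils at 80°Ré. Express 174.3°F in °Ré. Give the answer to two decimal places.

First in Celsius: (174.3 - 32) × 5/9 = 79.0556°C.
Linearly onto the Réaumur scale: 0 + (79.0556 / 100) × (80 - 0) = 63.24°Ré.

63.24°Ré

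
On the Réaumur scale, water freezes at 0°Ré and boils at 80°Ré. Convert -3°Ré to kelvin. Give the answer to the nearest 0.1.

Linear interpolation between the fixed points: C = (-3 - 0) × 100 / (80 - 0) = -3.7500°C.
Then -3.7500 + 273.15 = 269.4 K.

269.4 K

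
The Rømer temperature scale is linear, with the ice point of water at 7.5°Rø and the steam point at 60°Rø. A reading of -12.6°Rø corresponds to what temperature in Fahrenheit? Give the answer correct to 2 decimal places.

Linear interpolation between the fixed points: C = (-12.6 - 7.5) × 100 / (60 - 7.5) = -38.2857°C.
Then -38.2857 × 1.8 + 32 = -36.91°F.

-36.91°F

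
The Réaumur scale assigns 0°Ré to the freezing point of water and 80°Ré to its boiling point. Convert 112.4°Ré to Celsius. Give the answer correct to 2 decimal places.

Linear interpolation between the fixed points: C = (112.4 - 0) × 100 / (80 - 0) = 140.5000°C.

140.50°C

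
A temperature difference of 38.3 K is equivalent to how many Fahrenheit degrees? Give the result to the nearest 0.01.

68.94°F

For a temperature interval the offset drops out; only the factor 1.8 applies.
38.3 × 1.8 = 68.94.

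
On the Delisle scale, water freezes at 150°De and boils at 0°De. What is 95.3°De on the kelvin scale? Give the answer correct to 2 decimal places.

Linear interpolation between the fixed points: C = (95.3 - 150) × 100 / (0 - 150) = 36.4667°C.
Then 36.4667 + 273.15 = 309.62 K.

309.62 K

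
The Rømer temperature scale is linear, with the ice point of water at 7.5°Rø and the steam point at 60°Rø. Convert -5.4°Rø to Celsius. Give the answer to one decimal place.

-24.6°C

Linear interpolation between the fixed points: C = (-5.4 - 7.5) × 100 / (60 - 7.5) = -24.5714°C.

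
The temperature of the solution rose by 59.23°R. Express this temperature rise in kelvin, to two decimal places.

32.91 K

An interval of 1°R corresponds to 5/9 K.
59.23 × 5/9 = 32.91.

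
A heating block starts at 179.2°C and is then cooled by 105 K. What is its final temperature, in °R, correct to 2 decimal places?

The 105 K change is an interval; Kelvin and Celsius degrees are the same size, so ΔC = -105°C.
Final Celsius temperature: 179.2000 - 105.0000 = 74.2000°C.
In Rankine: 74.2000 × 1.8 + 491.67 = 625.23°R.

625.23°R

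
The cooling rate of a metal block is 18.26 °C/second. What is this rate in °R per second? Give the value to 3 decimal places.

32.868 °R/second

Since only a temperature interval is involved, the additive offset between the scales drops out.
A change of 1°C is a change of 1.8°R, so 18.26 × 1.8 = 32.868.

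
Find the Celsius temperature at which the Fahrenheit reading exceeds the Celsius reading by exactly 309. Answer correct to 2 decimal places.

346.25°C

Let C be the Celsius reading. The Fahrenheit reading is F = 1.8·C + 32.
Require F - C = 309: (0.8)·C + 32 = 309.
C = (309 - 32) / (0.8) = 346.25.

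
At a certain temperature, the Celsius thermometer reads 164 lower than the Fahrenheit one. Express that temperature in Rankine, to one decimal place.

Let x be the Fahrenheit reading; then the Celsius reading is 5/9·x - 17.7778.
(5/9·x - 17.7778) - x = -164  ⇒  (-4/9)·x = -146.222  ⇒  x = 329.0000°F.
In Celsius: (329 - 32) × 5/9 = 165.0000°C.
In Rankine: 165.0000 × 1.8 + 491.67 = 788.7°R.

788.7°R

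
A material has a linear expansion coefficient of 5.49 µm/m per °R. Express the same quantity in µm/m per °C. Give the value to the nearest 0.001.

9.882 µm/m per °C

The quantity depends on a temperature interval, so only the ratio of degree sizes applies; the offset between the scales is irrelevant.
A change of 1°C is a change of 1.8°R, so per °C the value is 5.49 × 1.8 = 9.882.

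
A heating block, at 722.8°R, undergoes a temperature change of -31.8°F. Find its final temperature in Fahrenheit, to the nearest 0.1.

231.3°F

Initial temperature in Celsius: (722.8 - 491.67) × 5/9 = 128.4056°C.
The 31.8°F change is an interval, so only the factor 5/9 applies: -31.8 × 5/9 = -17.6667°C.
Final Celsius temperature: 128.4056 - 17.6667 = 110.7389°C.
In Fahrenheit: 110.7389 × 1.8 + 32 = 231.3°F.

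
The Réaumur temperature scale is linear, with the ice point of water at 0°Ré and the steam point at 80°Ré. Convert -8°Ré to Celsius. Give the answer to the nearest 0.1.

-10.0°C

Linear interpolation between the fixed points: C = (-8 - 0) × 100 / (80 - 0) = -10.0000°C.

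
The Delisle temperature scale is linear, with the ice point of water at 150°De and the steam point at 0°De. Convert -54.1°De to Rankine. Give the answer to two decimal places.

Linear interpolation between the fixed points: C = (-54.1 - 150) × 100 / (0 - 150) = 136.0667°C.
Then 136.0667 × 1.8 + 491.67 = 736.59°R.

736.59°R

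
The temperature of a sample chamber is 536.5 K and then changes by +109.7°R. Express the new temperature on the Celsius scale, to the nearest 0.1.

324.3°C

Initial temperature in Celsius: 536.5 - 273.15 = 263.3500°C.
The 109.7°R change is an interval, so only the factor 5/9 applies: +109.7 × 5/9 = +60.9444°C.
Final Celsius temperature: 263.3500 + 60.9444 = 324.2944°C.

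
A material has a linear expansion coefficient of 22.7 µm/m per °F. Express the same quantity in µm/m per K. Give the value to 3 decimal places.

40.860 µm/m per K

Since only a temperature interval is involved, the additive offset between the scales drops out.
A change of 1 K is a change of 1.8°F, so per K the value is 22.7 × 1.8 = 40.860.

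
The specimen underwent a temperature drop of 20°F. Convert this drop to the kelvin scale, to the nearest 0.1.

An interval of 1°F corresponds to 5/9 K.
20 × 5/9 = 11.1.

11.1 K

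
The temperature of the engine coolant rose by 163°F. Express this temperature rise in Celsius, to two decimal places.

90.56°C

An interval of 1°F corresponds to 5/9°C.
163 × 5/9 = 90.56.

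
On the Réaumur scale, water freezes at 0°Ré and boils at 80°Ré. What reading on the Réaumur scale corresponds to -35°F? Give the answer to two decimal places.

-29.78°Ré

First in Celsius: (-35 - 32) × 5/9 = -37.2222°C.
Linearly onto the Réaumur scale: 0 + (-37.2222 / 100) × (80 - 0) = -29.78°Ré.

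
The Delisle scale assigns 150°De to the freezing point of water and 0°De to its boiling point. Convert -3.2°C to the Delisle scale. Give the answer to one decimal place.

Linearly onto the Delisle scale: 150 + (-3.2000 / 100) × (0 - 150) = 154.8°De.

154.8°De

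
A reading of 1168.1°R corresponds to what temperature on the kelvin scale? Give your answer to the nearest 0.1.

In Celsius: (1168.1 - 491.67) × 5/9 = 375.7944°C.
In kelvin: 375.7944 + 273.15 = 648.9 K.

648.9 K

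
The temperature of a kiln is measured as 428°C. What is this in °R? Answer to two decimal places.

1262.07°R

In Rankine: 428.0000 × 1.8 + 491.67 = 1262.07°R.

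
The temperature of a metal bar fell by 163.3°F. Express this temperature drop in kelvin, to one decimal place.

90.7 K

Only the scale ratio 5/9 matters for a change in temperature.
163.3 × 5/9 = 90.7.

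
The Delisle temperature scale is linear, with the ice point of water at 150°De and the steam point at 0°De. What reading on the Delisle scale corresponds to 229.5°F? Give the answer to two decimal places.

-14.58°De

First in Celsius: (229.5 - 32) × 5/9 = 109.7222°C.
Linearly onto the Delisle scale: 150 + (109.7222 / 100) × (0 - 150) = -14.58°De.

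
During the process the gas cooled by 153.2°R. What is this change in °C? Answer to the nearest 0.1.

85.1°C

An interval of 1°R corresponds to 5/9°C.
153.2 × 5/9 = 85.1.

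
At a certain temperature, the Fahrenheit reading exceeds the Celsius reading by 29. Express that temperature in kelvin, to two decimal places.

269.40 K

Let x be the Fahrenheit reading; then the Celsius reading is 5/9·x - 17.7778.
(5/9·x - 17.7778) - x = -29  ⇒  (-4/9)·x = -11.2222  ⇒  x = 25.2500°F.
In Celsius: (25.25 - 32) × 5/9 = -3.7500°C.
In kelvin: -3.7500 + 273.15 = 269.40 K.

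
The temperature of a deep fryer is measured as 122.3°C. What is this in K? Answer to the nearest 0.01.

In kelvin: 122.3000 + 273.15 = 395.45 K.

395.45 K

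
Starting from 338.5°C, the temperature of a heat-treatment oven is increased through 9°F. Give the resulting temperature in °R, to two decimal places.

1109.97°R

The 9°F change is an interval, so only the factor 5/9 applies: +9 × 5/9 = +5.0000°C.
Final Celsius temperature: 338.5000 + 5.0000 = 343.5000°C.
In Rankine: 343.5000 × 1.8 + 491.67 = 1109.97°R.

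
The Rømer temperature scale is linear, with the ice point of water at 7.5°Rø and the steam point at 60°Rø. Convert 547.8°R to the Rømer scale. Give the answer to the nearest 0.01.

First in Celsius: (547.8 - 491.67) × 5/9 = 31.1833°C.
Linearly onto the Rømer scale: 7.5 + (31.1833 / 100) × (60 - 7.5) = 23.87°Rø.

23.87°Rø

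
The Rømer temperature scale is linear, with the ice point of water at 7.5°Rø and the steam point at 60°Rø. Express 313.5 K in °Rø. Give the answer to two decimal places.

First in Celsius: 313.5 - 273.15 = 40.3500°C.
Linearly onto the Rømer scale: 7.5 + (40.3500 / 100) × (60 - 7.5) = 28.68°Rø.

28.68°Rø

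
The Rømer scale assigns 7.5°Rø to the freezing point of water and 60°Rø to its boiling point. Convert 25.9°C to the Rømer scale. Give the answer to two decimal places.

21.10°Rø

Linearly onto the Rømer scale: 7.5 + (25.9000 / 100) × (60 - 7.5) = 21.10°Rø.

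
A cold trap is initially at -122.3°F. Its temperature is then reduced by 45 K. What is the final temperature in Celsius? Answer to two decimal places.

Initial temperature in Celsius: (-122.3 - 32) × 5/9 = -85.7222°C.
The 45 K change is an interval; Kelvin and Celsius degrees are the same size, so ΔC = -45°C.
Final Celsius temperature: -85.7222 - 45.0000 = -130.7222°C.

-130.72°C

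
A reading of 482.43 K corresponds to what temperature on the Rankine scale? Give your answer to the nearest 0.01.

868.37°R

In Celsius: 482.43 - 273.15 = 209.2800°C.
In Rankine: 209.2800 × 1.8 + 491.67 = 868.37°R.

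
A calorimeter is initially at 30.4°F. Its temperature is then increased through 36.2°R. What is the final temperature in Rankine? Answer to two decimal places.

Initial temperature in Celsius: (30.4 - 32) × 5/9 = -0.8889°C.
The 36.2°R change is an interval, so only the factor 5/9 applies: +36.2 × 5/9 = +20.1111°C.
Final Celsius temperature: -0.8889 + 20.1111 = 19.2222°C.
In Rankine: 19.2222 × 1.8 + 491.67 = 526.27°R.

526.27°R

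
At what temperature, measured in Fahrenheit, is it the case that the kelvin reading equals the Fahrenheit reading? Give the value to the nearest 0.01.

Let F be the Fahrenheit reading. The kelvin reading is K = 5/9·F + 255.372.
Set K = F: 5/9·F + 255.372 = F.
(-4/9)·F = -255.372  ⇒  F = 574.59.

574.59°F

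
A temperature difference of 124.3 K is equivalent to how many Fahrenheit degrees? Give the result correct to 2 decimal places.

223.74°F

For a temperature interval the offset drops out; only the factor 1.8 applies.
124.3 × 1.8 = 223.74.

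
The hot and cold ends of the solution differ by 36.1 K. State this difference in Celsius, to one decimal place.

36.1°C

Kelvin and Celsius degrees are the same size, so the interval is unchanged: 36.1.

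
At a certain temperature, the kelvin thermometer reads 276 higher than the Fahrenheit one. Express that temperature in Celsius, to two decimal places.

Let x be the Fahrenheit reading; then the kelvin reading is 5/9·x + 255.372.
(5/9·x + 255.372) - x = 276  ⇒  (-4/9)·x = 20.6278  ⇒  x = -46.4125°F.
In Celsius: (-46.4125 - 32) × 5/9 = -43.56°C.

-43.56°C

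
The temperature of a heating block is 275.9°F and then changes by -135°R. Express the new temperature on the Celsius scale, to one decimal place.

60.5°C

Initial temperature in Celsius: (275.9 - 32) × 5/9 = 135.5000°C.
The 135°R change is an interval, so only the factor 5/9 applies: -135 × 5/9 = -75.0000°C.
Final Celsius temperature: 135.5000 - 75.0000 = 60.5000°C.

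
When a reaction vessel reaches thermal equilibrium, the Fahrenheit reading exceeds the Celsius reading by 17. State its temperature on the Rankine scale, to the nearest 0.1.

Let x be the Fahrenheit reading; then the Celsius reading is 5/9·x - 17.7778.
(5/9·x - 17.7778) - x = -17  ⇒  (-4/9)·x = 7/9  ⇒  x = -1.7500°F.
In Celsius: (-1.75 - 32) × 5/9 = -18.7500°C.
In Rankine: -18.7500 × 1.8 + 491.67 = 457.9°R.

457.9°R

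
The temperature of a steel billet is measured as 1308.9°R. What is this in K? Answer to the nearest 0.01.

In Celsius: (1308.9 - 491.67) × 5/9 = 454.0167°C.
In kelvin: 454.0167 + 273.15 = 727.17 K.

727.17 K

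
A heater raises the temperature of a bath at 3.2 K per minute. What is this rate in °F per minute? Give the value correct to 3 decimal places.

5.760 °F/minute

Since only a temperature interval is involved, the additive offset between the scales drops out.
A change of 1 K is a change of 1.8°F, so 3.2 × 1.8 = 5.760.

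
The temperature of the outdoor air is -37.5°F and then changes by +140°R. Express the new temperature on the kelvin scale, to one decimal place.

312.3 K

Initial temperature in Celsius: (-37.5 - 32) × 5/9 = -38.6111°C.
The 140°R change is an interval, so only the factor 5/9 applies: +140 × 5/9 = +77.7778°C.
Final Celsius temperature: -38.6111 + 77.7778 = 39.1667°C.
In kelvin: 39.1667 + 273.15 = 312.3 K.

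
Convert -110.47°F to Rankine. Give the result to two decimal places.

349.20°R

In Celsius: (-110.47 - 32) × 5/9 = -79.1500°C.
In Rankine: -79.1500 × 1.8 + 491.67 = 349.20°R.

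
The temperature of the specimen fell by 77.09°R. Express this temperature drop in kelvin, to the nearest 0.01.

42.83 K

An interval of 1°R corresponds to 5/9 K.
77.09 × 5/9 = 42.83.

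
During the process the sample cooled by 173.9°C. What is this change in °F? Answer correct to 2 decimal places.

313.02°F

Only the scale ratio 1.8 matters for a change in temperature.
173.9 × 1.8 = 313.02.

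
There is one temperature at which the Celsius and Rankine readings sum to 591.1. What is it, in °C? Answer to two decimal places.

Let C be the Celsius reading. The Rankine reading is R = 1.8·C + 491.67.
Require C + R = 591.1: (2.8)·C + 491.67 = 591.1.
C = (591.1 - 491.67) / (2.8) = 35.51.

35.51°C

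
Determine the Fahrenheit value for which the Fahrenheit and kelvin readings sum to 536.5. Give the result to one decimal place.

Let F be the Fahrenheit reading. The kelvin reading is K = 5/9·F + 255.372.
Require F + K = 536.5: (14/9)·F + 255.372 = 536.5.
F = (536.5 - 255.372) / (14/9) = 180.7.

180.7°F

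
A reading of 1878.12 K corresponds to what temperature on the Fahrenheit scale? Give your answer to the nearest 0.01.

2920.95°F

In Celsius: 1878.12 - 273.15 = 1604.9700°C.
In Fahrenheit: 1604.9700 × 1.8 + 32 = 2920.95°F.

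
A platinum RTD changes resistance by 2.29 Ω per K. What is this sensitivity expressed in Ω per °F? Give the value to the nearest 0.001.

Since only a temperature interval is involved, the additive offset between the scales drops out.
A change of 1°F is a change of 5/9 K, so per °F the value is 2.29 × 5/9 = 1.272.

1.272 Ω per °F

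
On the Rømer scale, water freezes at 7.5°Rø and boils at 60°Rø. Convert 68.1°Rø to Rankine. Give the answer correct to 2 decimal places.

699.44°R

Linear interpolation between the fixed points: C = (68.1 - 7.5) × 100 / (60 - 7.5) = 115.4286°C.
Then 115.4286 × 1.8 + 491.67 = 699.44°R.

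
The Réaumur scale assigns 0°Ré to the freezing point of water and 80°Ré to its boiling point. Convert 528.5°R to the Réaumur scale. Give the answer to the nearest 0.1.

First in Celsius: (528.5 - 491.67) × 5/9 = 20.4611°C.
Linearly onto the Réaumur scale: 0 + (20.4611 / 100) × (80 - 0) = 16.4°Ré.

16.4°Ré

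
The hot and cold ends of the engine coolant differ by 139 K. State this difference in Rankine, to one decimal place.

For a temperature interval the offset drops out; only the factor 1.8 applies.
139 × 1.8 = 250.2.

250.2°R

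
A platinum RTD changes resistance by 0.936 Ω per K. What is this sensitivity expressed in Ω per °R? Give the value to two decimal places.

0.52 Ω per °R

Since only a temperature interval is involved, the additive offset between the scales drops out.
A change of 1°R is a change of 5/9 K, so per °R the value is 0.936 × 5/9 = 0.52.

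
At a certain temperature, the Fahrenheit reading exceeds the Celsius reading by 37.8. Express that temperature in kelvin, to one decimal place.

Let x be the Fahrenheit reading; then the Celsius reading is 5/9·x - 17.7778.
(5/9·x - 17.7778) - x = -37.8  ⇒  (-4/9)·x = -20.0222  ⇒  x = 45.0500°F.
In Celsius: (45.05 - 32) × 5/9 = 7.2500°C.
In kelvin: 7.2500 + 273.15 = 280.4 K.

280.4 K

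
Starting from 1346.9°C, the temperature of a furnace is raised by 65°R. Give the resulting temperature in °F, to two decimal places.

2521.42°F

The 65°R change is an interval, so only the factor 5/9 applies: +65 × 5/9 = +36.1111°C.
Final Celsius temperature: 1346.9000 + 36.1111 = 1383.0111°C.
In Fahrenheit: 1383.0111 × 1.8 + 32 = 2521.42°F.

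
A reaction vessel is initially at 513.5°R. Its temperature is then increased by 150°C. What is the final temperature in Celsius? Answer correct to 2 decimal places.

Initial temperature in Celsius: (513.5 - 491.67) × 5/9 = 12.1278°C.
Final Celsius temperature: 12.1278 + 150.0000 = 162.1278°C.

162.13°C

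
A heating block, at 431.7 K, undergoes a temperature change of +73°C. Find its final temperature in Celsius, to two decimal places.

Initial temperature in Celsius: 431.7 - 273.15 = 158.5500°C.
Final Celsius temperature: 158.5500 + 73.0000 = 231.5500°C.

231.55°C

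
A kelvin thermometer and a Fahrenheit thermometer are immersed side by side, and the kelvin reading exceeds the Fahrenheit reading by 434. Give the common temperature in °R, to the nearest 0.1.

Let x be the kelvin reading; then the Fahrenheit reading is 1.8·x - 459.67.
(1.8·x - 459.67) - x = -434  ⇒  (0.8)·x = 25.67  ⇒  x = 32.0875 K.
In Celsius: 32.0875 - 273.15 = -241.0625°C.
In Rankine: -241.0625 × 1.8 + 491.67 = 57.8°R.

57.8°R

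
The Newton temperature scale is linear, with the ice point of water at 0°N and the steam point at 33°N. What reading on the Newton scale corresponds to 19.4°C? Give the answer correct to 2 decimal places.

6.40°N

Linearly onto the Newton scale: 0 + (19.4000 / 100) × (33 - 0) = 6.40°N.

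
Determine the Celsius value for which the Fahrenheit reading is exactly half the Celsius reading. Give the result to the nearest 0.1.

-24.6°C

Let C be the Celsius reading. The Fahrenheit reading is F = 1.8·C + 32.
Require F = 0.5·C: 1.8·C + 32 = 0.5·C.
(1.3)·C = -32  ⇒  C = -24.6.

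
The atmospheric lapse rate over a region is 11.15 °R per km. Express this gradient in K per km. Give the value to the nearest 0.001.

Since only a temperature interval is involved, the additive offset between the scales drops out.
A change of 1°R is a change of 5/9 K, so 11.15 × 5/9 = 6.194.

6.194 K/km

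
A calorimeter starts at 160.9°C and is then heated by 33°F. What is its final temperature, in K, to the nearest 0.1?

The 33°F change is an interval, so only the factor 5/9 applies: +33 × 5/9 = +18.3333°C.
Final Celsius temperature: 160.9000 + 18.3333 = 179.2333°C.
In kelvin: 179.2333 + 273.15 = 452.4 K.

452.4 K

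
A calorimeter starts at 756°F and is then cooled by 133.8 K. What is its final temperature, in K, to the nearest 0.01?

Initial temperature in Celsius: (756 - 32) × 5/9 = 402.2222°C.
The 133.8 K change is an interval; Kelvin and Celsius degrees are the same size, so ΔC = -133.8°C.
Final Celsius temperature: 402.2222 - 133.8000 = 268.4222°C.
In kelvin: 268.4222 + 273.15 = 541.57 K.

541.57 K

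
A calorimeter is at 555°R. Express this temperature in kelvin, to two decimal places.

In Celsius: (555 - 491.67) × 5/9 = 35.1833°C.
In kelvin: 35.1833 + 273.15 = 308.33 K.

308.33 K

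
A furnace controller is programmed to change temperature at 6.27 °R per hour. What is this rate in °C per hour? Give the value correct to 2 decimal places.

Since only a temperature interval is involved, the additive offset between the scales drops out.
A change of 1°R is a change of 5/9°C, so 6.27 × 5/9 = 3.48.

3.48 °C/hour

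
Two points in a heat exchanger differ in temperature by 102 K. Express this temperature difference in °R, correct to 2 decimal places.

Only the scale ratio 1.8 matters for a change in temperature.
102 × 1.8 = 183.60.

183.60°R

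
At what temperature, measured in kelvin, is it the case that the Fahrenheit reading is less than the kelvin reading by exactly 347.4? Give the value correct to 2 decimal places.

Let K be the kelvin reading. The Fahrenheit reading is F = 1.8·K - 459.67.
Require F - K = -347.4: (0.8)·K - 459.67 = -347.4.
K = (-347.4 + 459.67) / (0.8) = 140.34.

140.34 K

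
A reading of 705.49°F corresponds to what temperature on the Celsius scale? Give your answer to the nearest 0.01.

374.16°C

In Celsius: (705.49 - 32) × 5/9 = 374.1611°C.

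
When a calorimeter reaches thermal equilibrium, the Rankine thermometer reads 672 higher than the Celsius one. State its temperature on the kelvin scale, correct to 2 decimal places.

Let x be the Celsius reading; then the Rankine reading is 1.8·x + 491.67.
(1.8·x + 491.67) - x = 672  ⇒  (0.8)·x = 180.33  ⇒  x = 225.4125°C.
In kelvin: 225.4125 + 273.15 = 498.56 K.

498.56 K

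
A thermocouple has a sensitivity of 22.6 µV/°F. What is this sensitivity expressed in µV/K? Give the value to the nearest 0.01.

40.68 µV/K

Since only a temperature interval is involved, the additive offset between the scales drops out.
A change of 1 K is a change of 1.8°F, so per K the value is 22.6 × 1.8 = 40.68.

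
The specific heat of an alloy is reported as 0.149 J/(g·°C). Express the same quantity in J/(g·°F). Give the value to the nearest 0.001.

The quantity depends on a temperature interval, so only the ratio of degree sizes applies; the offset between the scales is irrelevant.
A change of 1°F is a change of 5/9°C, so per °F the value is 0.149 × 5/9 = 0.083.

0.083 J/(g·°F)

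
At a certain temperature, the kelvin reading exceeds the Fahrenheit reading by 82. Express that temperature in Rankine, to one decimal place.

849.8°R

Let x be the Fahrenheit reading; then the kelvin reading is 5/9·x + 255.372.
(5/9·x + 255.372) - x = 82  ⇒  (-4/9)·x = -173.372  ⇒  x = 390.0875°F.
In Celsius: (390.0875 - 32) × 5/9 = 198.9375°C.
In Rankine: 198.9375 × 1.8 + 491.67 = 849.8°R.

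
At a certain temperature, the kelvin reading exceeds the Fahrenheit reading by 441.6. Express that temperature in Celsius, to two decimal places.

-250.56°C

Let x be the kelvin reading; then the Fahrenheit reading is 1.8·x - 459.67.
(1.8·x - 459.67) - x = -441.6  ⇒  (0.8)·x = 18.07  ⇒  x = 22.5875 K.
In Celsius: 22.5875 - 273.15 = -250.56°C.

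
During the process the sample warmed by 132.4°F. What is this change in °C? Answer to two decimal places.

For a temperature interval the offset drops out; only the factor 5/9 applies.
132.4 × 5/9 = 73.56.

73.56°C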